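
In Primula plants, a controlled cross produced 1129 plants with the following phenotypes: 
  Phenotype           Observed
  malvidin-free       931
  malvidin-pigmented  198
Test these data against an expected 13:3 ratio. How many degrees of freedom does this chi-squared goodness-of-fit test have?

A goodness-of-fit test with 2 phenotype classes has df = 2 − 1 = 1.

1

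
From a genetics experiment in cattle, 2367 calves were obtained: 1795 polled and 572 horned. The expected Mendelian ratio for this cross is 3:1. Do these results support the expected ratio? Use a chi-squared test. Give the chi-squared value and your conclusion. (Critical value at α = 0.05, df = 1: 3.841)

0.879; consistent

Expected counts for N = 2367 under a 3:1 ratio (total parts = 4):
  polled: 2367 × 3/4 = 1775.25
  horned: 2367 × 1/4 = 591.75
χ² = Σ (O − E)² / E
  polled: (1795 − 1775.25)² / 1775.25 = 0.2197
  horned: (572 − 591.75)² / 591.75 = 0.6592
χ² = 0.2197 + 0.6592 = 0.8789 ≈ 0.879
Degrees of freedom = 2 − 1 = 1; critical value at α = 0.05 is 3.841.
Since 0.879 < 3.841, we fail to reject the null hypothesis — the data are consistent with the 3:1 ratio.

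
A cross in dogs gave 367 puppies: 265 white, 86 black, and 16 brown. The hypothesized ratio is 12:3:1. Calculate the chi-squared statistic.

The 12:3:1 ratio has 16 parts, so with N = 367 the expected counts are:
  white: 367 × 12/16 = 275.25
  black: 367 × 3/16 = 68.8125
  brown: 367 × 1/16 = 22.9375
χ² = Σ (O − E)² / E
  white: (265 − 275.25)² / 275.25 = 0.3817
  black: (86 − 68.8125)² / 68.8125 = 4.2930
  brown: (16 − 22.9375)² / 22.9375 = 2.0983
χ² = 0.3817 + 4.2930 + 2.0983 = 6.773

6.773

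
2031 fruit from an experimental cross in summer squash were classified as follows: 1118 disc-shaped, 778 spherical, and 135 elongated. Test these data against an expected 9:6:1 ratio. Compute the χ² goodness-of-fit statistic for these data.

Total ratio parts = 16. Expected numbers out of 2031:
  disc-shaped: 2031 × 9/16 = 1142.4375
  spherical: 2031 × 6/16 = 761.625
  elongated: 2031 × 1/16 = 126.9375
χ² = Σ (O − E)² / E
  disc-shaped: (1118 − 1142.4375)² / 1142.4375 = 0.5227
  spherical: (778 − 761.625)² / 761.625 = 0.3521
  elongated: (135 − 126.9375)² / 126.9375 = 0.5121
χ² = 0.5227 + 0.3521 + 0.5121 = 1.3869 ≈ 1.387

1.387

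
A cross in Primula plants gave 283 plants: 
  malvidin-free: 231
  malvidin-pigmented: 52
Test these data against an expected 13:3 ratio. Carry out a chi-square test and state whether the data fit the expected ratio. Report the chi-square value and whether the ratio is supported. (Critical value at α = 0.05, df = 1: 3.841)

0.026; consistent

Under the 13:3 hypothesis (Σ ratio = 16, N = 283):
  malvidin-free: 283 × 13/16 = 229.9375
  malvidin-pigmented: 283 × 3/16 = 53.0625
χ² = Σ (O − E)² / E
  malvidin-free: (231 − 229.9375)² / 229.9375 = 0.0049
  malvidin-pigmented: (52 − 53.0625)² / 53.0625 = 0.0213
χ² = 0.0049 + 0.0213 = 0.0262 ≈ 0.026
Degrees of freedom = 2 − 1 = 1; critical value at α = 0.05 is 3.841.
Since 0.026 < 3.841, we fail to reject the null hypothesis — the data are consistent with the 13:3 ratio.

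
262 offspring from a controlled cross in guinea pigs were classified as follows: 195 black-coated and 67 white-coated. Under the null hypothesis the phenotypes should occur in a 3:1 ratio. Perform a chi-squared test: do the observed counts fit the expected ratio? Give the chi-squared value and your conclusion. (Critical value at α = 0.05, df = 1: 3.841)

0.046; consistent

Expected counts for N = 262 under a 3:1 ratio (total parts = 4):
  black-coated: 262 × 3/4 = 196.5
  white-coated: 262 × 1/4 = 65.5
χ² = Σ (O − E)² / E
  black-coated: (195 − 196.5)² / 196.5 = 0.0115
  white-coated: (67 − 65.5)² / 65.5 = 0.0344
χ² = 0.0115 + 0.0344 = 0.0459 ≈ 0.046
Degrees of freedom = 2 − 1 = 1; critical value at α = 0.05 is 3.841.
Since 0.046 < 3.841, we fail to reject the null hypothesis — the data are consistent with the 3:1 ratio.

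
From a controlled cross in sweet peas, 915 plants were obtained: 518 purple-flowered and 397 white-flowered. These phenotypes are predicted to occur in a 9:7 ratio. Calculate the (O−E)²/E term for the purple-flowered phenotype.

0.021

The 9:7 ratio has 16 parts, so with N = 915 the expected counts are:
  purple-flowered: 915 × 9/16 = 514.6875
  white-flowered: 915 × 7/16 = 400.3125
Contribution of purple-flowered: (518 − 514.6875)² / 514.6875 = 0.0213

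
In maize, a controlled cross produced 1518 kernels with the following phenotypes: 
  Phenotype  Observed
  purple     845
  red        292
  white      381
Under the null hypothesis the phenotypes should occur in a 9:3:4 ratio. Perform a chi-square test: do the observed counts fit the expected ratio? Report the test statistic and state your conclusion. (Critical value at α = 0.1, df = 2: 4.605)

Expected counts for N = 1518 under a 9:3:4 ratio (total parts = 16):
  purple: 1518 × 9/16 = 853.875
  red: 1518 × 3/16 = 284.625
  white: 1518 × 4/16 = 379.5
χ² = Σ (O − E)² / E
  purple: (845 − 853.875)² / 853.875 = 0.0922
  red: (292 − 284.625)² / 284.625 = 0.1911
  white: (381 − 379.5)² / 379.5 = 0.0059
χ² = 0.0922 + 0.1911 + 0.0059 = 0.2892 ≈ 0.289
Degrees of freedom = 3 − 1 = 2; critical value at α = 0.1 is 4.605.
Since 0.289 < 4.605, we fail to reject the null hypothesis — the data are consistent with the 9:3:4 ratio.

0.289; consistent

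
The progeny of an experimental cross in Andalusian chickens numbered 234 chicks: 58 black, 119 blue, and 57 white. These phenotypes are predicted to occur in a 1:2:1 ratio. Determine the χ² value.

The 1:2:1 ratio has 4 parts, so with N = 234 the expected counts are:
  black: 234 × 1/4 = 58.5
  blue: 234 × 2/4 = 117
  white: 234 × 1/4 = 58.5
χ² = Σ (O − E)² / E
  black: (58 − 58.5)² / 58.5 = 0.0043
  blue: (119 − 117)² / 117 = 0.0342
  white: (57 − 58.5)² / 58.5 = 0.0385
χ² = 0.0043 + 0.0342 + 0.0385 = 0.077

0.077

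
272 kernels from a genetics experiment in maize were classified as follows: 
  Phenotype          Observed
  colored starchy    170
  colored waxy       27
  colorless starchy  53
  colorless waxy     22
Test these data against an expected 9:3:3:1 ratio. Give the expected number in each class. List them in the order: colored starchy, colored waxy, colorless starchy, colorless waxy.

153, 51, 51, 17

Expected counts for N = 272 under a 9:3:3:1 ratio (total parts = 16):
  colored starchy: 272 × 9/16 = 153
  colored waxy: 272 × 3/16 = 51
  colorless starchy: 272 × 3/16 = 51
  colorless waxy: 272 × 1/16 = 17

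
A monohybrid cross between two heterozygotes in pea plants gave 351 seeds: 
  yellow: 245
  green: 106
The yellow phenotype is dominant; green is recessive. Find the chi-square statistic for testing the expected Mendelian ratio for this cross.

For a monohybrid cross between heterozygotes with complete dominance, the expected phenotypic ratio is 3:1.
The 3:1 ratio has 4 parts, so with N = 351 the expected counts are:
  yellow: 351 × 3/4 = 263.25
  green: 351 × 1/4 = 87.75
χ² = Σ (O − E)² / E
  yellow: (245 − 263.25)² / 263.25 = 1.2652
  green: (106 − 87.75)² / 87.75 = 3.7956
χ² = 1.2652 + 3.7956 = 5.0608 ≈ 5.061

5.061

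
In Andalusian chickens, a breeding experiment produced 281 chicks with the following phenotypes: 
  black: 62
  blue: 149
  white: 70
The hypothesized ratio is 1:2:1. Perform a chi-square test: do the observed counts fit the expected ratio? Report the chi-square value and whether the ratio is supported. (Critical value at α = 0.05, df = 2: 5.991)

Total ratio parts = 4. Expected numbers out of 281:
  black: 281 × 1/4 = 70.25
  blue: 281 × 2/4 = 140.5
  white: 281 × 1/4 = 70.25
χ² = Σ (O − E)² / E
  black: (62 − 70.25)² / 70.25 = 0.9689
  blue: (149 − 140.5)² / 140.5 = 0.5142
  white: (70 − 70.25)² / 70.25 = 0.0009
χ² = 0.9689 + 0.5142 + 0.0009 = 1.484
Degrees of freedom = 3 − 1 = 2; critical value at α = 0.05 is 5.991.
Since 1.484 < 5.991, we fail to reject the null hypothesis — the data are consistent with the 1:2:1 ratio.

1.484; consistent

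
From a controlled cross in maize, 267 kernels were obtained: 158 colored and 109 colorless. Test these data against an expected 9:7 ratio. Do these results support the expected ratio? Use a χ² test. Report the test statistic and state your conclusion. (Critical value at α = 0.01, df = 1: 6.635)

0.929; consistent

Expected counts for N = 267 under a 9:7 ratio (total parts = 16):
  colored: 267 × 9/16 = 150.1875
  colorless: 267 × 7/16 = 116.8125
χ² = Σ (O − E)² / E
  colored: (158 − 150.1875)² / 150.1875 = 0.4064
  colorless: (109 − 116.8125)² / 116.8125 = 0.5225
χ² = 0.4064 + 0.5225 = 0.9289 ≈ 0.929
Degrees of freedom = 2 − 1 = 1; critical value at α = 0.01 is 6.635.
Since 0.929 < 6.635, we fail to reject the null hypothesis — the data are consistent with the 9:7 ratio.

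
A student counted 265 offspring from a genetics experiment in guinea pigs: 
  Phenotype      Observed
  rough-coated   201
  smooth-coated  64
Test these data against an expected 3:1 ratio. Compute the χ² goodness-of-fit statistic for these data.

Expected counts for N = 265 under a 3:1 ratio (total parts = 4):
  rough-coated: 265 × 3/4 = 198.75
  smooth-coated: 265 × 1/4 = 66.25
χ² = Σ (O − E)² / E
  rough-coated: (201 − 198.75)² / 198.75 = 0.0255
  smooth-coated: (64 − 66.25)² / 66.25 = 0.0764
χ² = 0.0255 + 0.0764 = 0.1019 ≈ 0.102

0.102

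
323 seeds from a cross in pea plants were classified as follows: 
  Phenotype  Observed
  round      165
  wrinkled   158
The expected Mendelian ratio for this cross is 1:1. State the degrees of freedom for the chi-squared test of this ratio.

1

A goodness-of-fit test with 2 phenotype classes has df = 2 − 1 = 1.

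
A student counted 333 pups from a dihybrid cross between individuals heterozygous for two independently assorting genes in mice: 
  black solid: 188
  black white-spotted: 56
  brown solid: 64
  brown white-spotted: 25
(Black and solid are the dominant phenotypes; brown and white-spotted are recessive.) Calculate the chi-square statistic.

A dihybrid F₂ with independent assortment and complete dominance at both loci gives a 9:3:3:1 phenotypic ratio.
Expected counts for N = 333 under a 9:3:3:1 ratio (total parts = 16):
  black solid: 333 × 9/16 = 187.3125
  black white-spotted: 333 × 3/16 = 62.4375
  brown solid: 333 × 3/16 = 62.4375
  brown white-spotted: 333 × 1/16 = 20.8125
χ² = Σ (O − E)² / E
  black solid: (188 − 187.3125)² / 187.3125 = 0.0025
  black white-spotted: (56 − 62.4375)² / 62.4375 = 0.6637
  brown solid: (64 − 62.4375)² / 62.4375 = 0.0391
  brown white-spotted: (25 − 20.8125)² / 20.8125 = 0.8425
χ² = 0.0025 + 0.6637 + 0.0391 + 0.8425 = 1.5478 ≈ 1.548

1.548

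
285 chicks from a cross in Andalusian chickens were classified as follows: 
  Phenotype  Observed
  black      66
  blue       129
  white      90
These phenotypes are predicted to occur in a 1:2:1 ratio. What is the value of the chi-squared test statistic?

6.600

Expected counts for N = 285 under a 1:2:1 ratio (total parts = 4):
  black: 285 × 1/4 = 71.25
  blue: 285 × 2/4 = 142.5
  white: 285 × 1/4 = 71.25
χ² = Σ (O − E)² / E
  black: (66 − 71.25)² / 71.25 = 0.3868
  blue: (129 − 142.5)² / 142.5 = 1.2789
  white: (90 − 71.25)² / 71.25 = 4.9342
χ² = 0.3868 + 1.2789 + 4.9342 = 6.5999 ≈ 6.600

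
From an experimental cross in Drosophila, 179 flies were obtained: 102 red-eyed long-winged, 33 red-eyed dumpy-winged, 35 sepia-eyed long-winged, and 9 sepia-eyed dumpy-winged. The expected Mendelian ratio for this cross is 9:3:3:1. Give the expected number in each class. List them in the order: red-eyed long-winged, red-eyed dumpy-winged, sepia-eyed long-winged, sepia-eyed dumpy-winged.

The 9:3:3:1 ratio has 16 parts, so with N = 179 the expected counts are:
  red-eyed long-winged: 179 × 9/16 = 100.6875
  red-eyed dumpy-winged: 179 × 3/16 = 33.5625
  sepia-eyed long-winged: 179 × 3/16 = 33.5625
  sepia-eyed dumpy-winged: 179 × 1/16 = 11.1875

100.6875, 33.5625, 33.5625, 11.1875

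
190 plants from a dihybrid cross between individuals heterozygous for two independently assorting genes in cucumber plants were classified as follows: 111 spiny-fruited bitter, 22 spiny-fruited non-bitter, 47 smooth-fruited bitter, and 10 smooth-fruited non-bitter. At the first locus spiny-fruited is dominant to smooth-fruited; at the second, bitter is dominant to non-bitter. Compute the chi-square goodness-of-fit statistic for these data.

9.298

A dihybrid F₂ with independent assortment and complete dominance at both loci gives a 9:3:3:1 phenotypic ratio.
Expected counts for N = 190 under a 9:3:3:1 ratio (total parts = 16):
  spiny-fruited bitter: 190 × 9/16 = 106.875
  spiny-fruited non-bitter: 190 × 3/16 = 35.625
  smooth-fruited bitter: 190 × 3/16 = 35.625
  smooth-fruited non-bitter: 190 × 1/16 = 11.875
χ² = Σ (O − E)² / E
  spiny-fruited bitter: (111 − 106.875)² / 106.875 = 0.1592
  spiny-fruited non-bitter: (22 − 35.625)² / 35.625 = 5.2110
  smooth-fruited bitter: (47 − 35.625)² / 35.625 = 3.6320
  smooth-fruited non-bitter: (10 − 11.875)² / 11.875 = 0.2961
χ² = 0.1592 + 5.2110 + 3.6320 + 0.2961 = 9.2983 ≈ 9.298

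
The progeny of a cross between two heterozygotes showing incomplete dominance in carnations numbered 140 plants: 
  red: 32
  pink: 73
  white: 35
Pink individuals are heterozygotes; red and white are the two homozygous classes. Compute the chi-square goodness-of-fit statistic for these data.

With incomplete dominance, a heterozygote × heterozygote cross gives a 1:2:1 phenotypic ratio.
Expected counts for N = 140 under a 1:2:1 ratio (total parts = 4):
  red: 140 × 1/4 = 35
  pink: 140 × 2/4 = 70
  white: 140 × 1/4 = 35
χ² = Σ (O − E)² / E
  red: (32 − 35)² / 35 = 0.2571
  pink: (73 − 70)² / 70 = 0.1286
  white: (35 − 35)² / 35 = 0.0000
χ² = 0.2571 + 0.1286 + 0.0000 = 0.3857 ≈ 0.386

0.386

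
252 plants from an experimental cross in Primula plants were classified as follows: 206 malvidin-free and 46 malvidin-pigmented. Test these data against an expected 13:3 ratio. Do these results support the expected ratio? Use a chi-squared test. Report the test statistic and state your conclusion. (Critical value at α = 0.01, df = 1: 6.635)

0.041; consistent

Under the 13:3 hypothesis (Σ ratio = 16, N = 252):
  malvidin-free: 252 × 13/16 = 204.75
  malvidin-pigmented: 252 × 3/16 = 47.25
χ² = Σ (O − E)² / E
  malvidin-free: (206 − 204.75)² / 204.75 = 0.0076
  malvidin-pigmented: (46 − 47.25)² / 47.25 = 0.0331
χ² = 0.0076 + 0.0331 = 0.0407 ≈ 0.041
Degrees of freedom = 2 − 1 = 1; critical value at α = 0.01 is 6.635.
Since 0.041 < 6.635, we fail to reject the null hypothesis — the data are consistent with the 13:3 ratio.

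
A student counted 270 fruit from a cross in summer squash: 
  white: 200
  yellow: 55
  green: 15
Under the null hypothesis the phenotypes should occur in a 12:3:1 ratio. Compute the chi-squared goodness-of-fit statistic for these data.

0.617

Total ratio parts = 16. Expected numbers out of 270:
  white: 270 × 12/16 = 202.5
  yellow: 270 × 3/16 = 50.625
  green: 270 × 1/16 = 16.875
χ² = Σ (O − E)² / E
  white: (200 − 202.5)² / 202.5 = 0.0309
  yellow: (55 − 50.625)² / 50.625 = 0.3781
  green: (15 − 16.875)² / 16.875 = 0.2083
χ² = 0.0309 + 0.3781 + 0.2083 = 0.6173 ≈ 0.617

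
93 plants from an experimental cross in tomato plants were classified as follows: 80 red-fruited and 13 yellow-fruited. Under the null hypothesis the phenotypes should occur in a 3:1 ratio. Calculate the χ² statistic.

Expected counts for N = 93 under a 3:1 ratio (total parts = 4):
  red-fruited: 93 × 3/4 = 69.75
  yellow-fruited: 93 × 1/4 = 23.25
χ² = Σ (O − E)² / E
  red-fruited: (80 − 69.75)² / 69.75 = 1.5063
  yellow-fruited: (13 − 23.25)² / 23.25 = 4.5188
χ² = 1.5063 + 4.5188 = 6.0251 ≈ 6.025

6.025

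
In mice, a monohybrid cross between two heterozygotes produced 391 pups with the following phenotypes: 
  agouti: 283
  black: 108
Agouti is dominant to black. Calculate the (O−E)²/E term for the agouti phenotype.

0.358

For a monohybrid cross between heterozygotes with complete dominance, the expected phenotypic ratio is 3:1.
Under the 3:1 hypothesis (Σ ratio = 4, N = 391):
  agouti: 391 × 3/4 = 293.25
  black: 391 × 1/4 = 97.75
Contribution of agouti: (283 − 293.25)² / 293.25 = 0.3583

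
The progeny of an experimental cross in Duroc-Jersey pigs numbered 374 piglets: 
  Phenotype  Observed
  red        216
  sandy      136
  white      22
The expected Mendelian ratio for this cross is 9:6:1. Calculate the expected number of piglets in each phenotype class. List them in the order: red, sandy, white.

210.375, 140.25, 23.375

The 9:6:1 ratio has 16 parts, so with N = 374 the expected counts are:
  red: 374 × 9/16 = 210.375
  sandy: 374 × 6/16 = 140.25
  white: 374 × 1/16 = 23.375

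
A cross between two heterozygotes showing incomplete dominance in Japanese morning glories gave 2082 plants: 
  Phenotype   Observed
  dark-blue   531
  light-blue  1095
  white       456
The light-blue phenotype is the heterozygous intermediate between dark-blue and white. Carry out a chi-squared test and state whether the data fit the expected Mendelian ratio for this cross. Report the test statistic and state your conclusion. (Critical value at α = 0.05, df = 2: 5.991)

11.006; not consistent

With incomplete dominance, a heterozygote × heterozygote cross gives a 1:2:1 phenotypic ratio.
The 1:2:1 ratio has 4 parts, so with N = 2082 the expected counts are:
  dark-blue: 2082 × 1/4 = 520.5
  light-blue: 2082 × 2/4 = 1041
  white: 2082 × 1/4 = 520.5
χ² = Σ (O − E)² / E
  dark-blue: (531 − 520.5)² / 520.5 = 0.2118
  light-blue: (1095 − 1041)² / 1041 = 2.8012
  white: (456 − 520.5)² / 520.5 = 7.9928
χ² = 0.2118 + 2.8012 + 7.9928 = 11.0058 ≈ 11.006
Degrees of freedom = 3 − 1 = 2; critical value at α = 0.05 is 5.991.
Since 11.006 > 5.991, we reject the null hypothesis — the data do not fit the 1:2:1 ratio.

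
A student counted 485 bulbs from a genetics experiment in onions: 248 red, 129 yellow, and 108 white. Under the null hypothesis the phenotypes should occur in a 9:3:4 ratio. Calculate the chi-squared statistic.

19.636

Total ratio parts = 16. Expected numbers out of 485:
  red: 485 × 9/16 = 272.8125
  yellow: 485 × 3/16 = 90.9375
  white: 485 × 4/16 = 121.25
χ² = Σ (O − E)² / E
  red: (248 − 272.8125)² / 272.8125 = 2.2567
  yellow: (129 − 90.9375)² / 90.9375 = 15.9313
  white: (108 − 121.25)² / 121.25 = 1.4479
χ² = 2.2567 + 15.9313 + 1.4479 = 19.6359 ≈ 19.636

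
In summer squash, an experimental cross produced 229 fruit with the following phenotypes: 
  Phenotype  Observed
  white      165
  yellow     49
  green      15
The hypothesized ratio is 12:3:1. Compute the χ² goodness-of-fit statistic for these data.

The 12:3:1 ratio has 16 parts, so with N = 229 the expected counts are:
  white: 229 × 12/16 = 171.75
  yellow: 229 × 3/16 = 42.9375
  green: 229 × 1/16 = 14.3125
χ² = Σ (O − E)² / E
  white: (165 − 171.75)² / 171.75 = 0.2653
  yellow: (49 − 42.9375)² / 42.9375 = 0.8560
  green: (15 − 14.3125)² / 14.3125 = 0.0330
χ² = 0.2653 + 0.8560 + 0.0330 = 1.1543 ≈ 1.154

1.154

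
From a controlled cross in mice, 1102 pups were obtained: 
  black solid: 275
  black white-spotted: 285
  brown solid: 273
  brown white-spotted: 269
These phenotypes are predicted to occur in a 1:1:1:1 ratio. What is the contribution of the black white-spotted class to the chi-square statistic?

Under the 1:1:1:1 hypothesis (Σ ratio = 4, N = 1102):
  black solid: 1102 × 1/4 = 275.5
  black white-spotted: 1102 × 1/4 = 275.5
  brown solid: 1102 × 1/4 = 275.5
  brown white-spotted: 1102 × 1/4 = 275.5
Contribution of black white-spotted: (285 − 275.5)² / 275.5 = 0.3276

0.328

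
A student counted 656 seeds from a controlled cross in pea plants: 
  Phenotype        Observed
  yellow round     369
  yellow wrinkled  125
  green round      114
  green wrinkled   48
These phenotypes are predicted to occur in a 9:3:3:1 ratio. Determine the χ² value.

Expected counts for N = 656 under a 9:3:3:1 ratio (total parts = 16):
  yellow round: 656 × 9/16 = 369
  yellow wrinkled: 656 × 3/16 = 123
  green round: 656 × 3/16 = 123
  green wrinkled: 656 × 1/16 = 41
χ² = Σ (O − E)² / E
  yellow round: (369 − 369)² / 369 = 0.0000
  yellow wrinkled: (125 − 123)² / 123 = 0.0325
  green round: (114 − 123)² / 123 = 0.6585
  green wrinkled: (48 − 41)² / 41 = 1.1951
χ² = 0.0000 + 0.0325 + 0.6585 + 1.1951 = 1.8861 ≈ 1.886

1.886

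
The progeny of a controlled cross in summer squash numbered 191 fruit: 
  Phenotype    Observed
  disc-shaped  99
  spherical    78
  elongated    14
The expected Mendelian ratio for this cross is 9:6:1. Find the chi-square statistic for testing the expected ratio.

Under the 9:6:1 hypothesis (Σ ratio = 16, N = 191):
  disc-shaped: 191 × 9/16 = 107.4375
  spherical: 191 × 6/16 = 71.625
  elongated: 191 × 1/16 = 11.9375
χ² = Σ (O − E)² / E
  disc-shaped: (99 − 107.4375)² / 107.4375 = 0.6626
  spherical: (78 − 71.625)² / 71.625 = 0.5674
  elongated: (14 − 11.9375)² / 11.9375 = 0.3563
χ² = 0.6626 + 0.5674 + 0.3563 = 1.5863 ≈ 1.586

1.586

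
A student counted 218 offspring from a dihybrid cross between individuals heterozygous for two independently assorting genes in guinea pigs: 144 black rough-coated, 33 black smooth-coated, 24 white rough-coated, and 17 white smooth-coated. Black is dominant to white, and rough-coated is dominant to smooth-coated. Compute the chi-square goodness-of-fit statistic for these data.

13.046

A dihybrid F₂ with independent assortment and complete dominance at both loci gives a 9:3:3:1 phenotypic ratio.
Total ratio parts = 16. Expected numbers out of 218:
  black rough-coated: 218 × 9/16 = 122.625
  black smooth-coated: 218 × 3/16 = 40.875
  white rough-coated: 218 × 3/16 = 40.875
  white smooth-coated: 218 × 1/16 = 13.625
χ² = Σ (O − E)² / E
  black rough-coated: (144 − 122.625)² / 122.625 = 3.7259
  black smooth-coated: (33 − 40.875)² / 40.875 = 1.5172
  white rough-coated: (24 − 40.875)² / 40.875 = 6.9667
  white smooth-coated: (17 − 13.625)² / 13.625 = 0.8360
χ² = 3.7259 + 1.5172 + 6.9667 + 0.8360 = 13.0458 ≈ 13.046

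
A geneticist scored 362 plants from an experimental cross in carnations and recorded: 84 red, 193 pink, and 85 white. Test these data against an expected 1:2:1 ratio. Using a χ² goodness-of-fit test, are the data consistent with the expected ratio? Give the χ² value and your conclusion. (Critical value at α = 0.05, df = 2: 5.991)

1.597; consistent

Total ratio parts = 4. Expected numbers out of 362:
  red: 362 × 1/4 = 90.5
  pink: 362 × 2/4 = 181
  white: 362 × 1/4 = 90.5
χ² = Σ (O − E)² / E
  red: (84 − 90.5)² / 90.5 = 0.4669
  pink: (193 − 181)² / 181 = 0.7956
  white: (85 − 90.5)² / 90.5 = 0.3343
χ² = 0.4669 + 0.7956 + 0.3343 = 1.5968 ≈ 1.597
Degrees of freedom = 3 − 1 = 2; critical value at α = 0.05 is 5.991.
Since 1.597 < 5.991, we fail to reject the null hypothesis — the data are consistent with the 1:2:1 ratio.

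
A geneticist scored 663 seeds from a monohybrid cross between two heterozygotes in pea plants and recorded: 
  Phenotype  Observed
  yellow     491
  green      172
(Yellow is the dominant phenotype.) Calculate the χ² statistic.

For a monohybrid cross between heterozygotes with complete dominance, the expected phenotypic ratio is 3:1.
Under the 3:1 hypothesis (Σ ratio = 4, N = 663):
  yellow: 663 × 3/4 = 497.25
  green: 663 × 1/4 = 165.75
χ² = Σ (O − E)² / E
  yellow: (491 − 497.25)² / 497.25 = 0.0786
  green: (172 − 165.75)² / 165.75 = 0.2357
χ² = 0.0786 + 0.2357 = 0.3143 ≈ 0.314

0.314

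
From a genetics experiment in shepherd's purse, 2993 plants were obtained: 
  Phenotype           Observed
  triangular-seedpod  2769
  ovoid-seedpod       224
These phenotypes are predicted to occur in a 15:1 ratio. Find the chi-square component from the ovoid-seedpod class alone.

7.294

The 15:1 ratio has 16 parts, so with N = 2993 the expected counts are:
  triangular-seedpod: 2993 × 15/16 = 2805.9375
  ovoid-seedpod: 2993 × 1/16 = 187.0625
Contribution of ovoid-seedpod: (224 − 187.0625)² / 187.0625 = 7.2937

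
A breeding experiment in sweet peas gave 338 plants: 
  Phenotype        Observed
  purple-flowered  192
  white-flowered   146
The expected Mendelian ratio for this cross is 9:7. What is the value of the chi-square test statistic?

The 9:7 ratio has 16 parts, so with N = 338 the expected counts are:
  purple-flowered: 338 × 9/16 = 190.125
  white-flowered: 338 × 7/16 = 147.875
χ² = Σ (O − E)² / E
  purple-flowered: (192 − 190.125)² / 190.125 = 0.0185
  white-flowered: (146 − 147.875)² / 147.875 = 0.0238
χ² = 0.0185 + 0.0238 = 0.0423 ≈ 0.042

0.042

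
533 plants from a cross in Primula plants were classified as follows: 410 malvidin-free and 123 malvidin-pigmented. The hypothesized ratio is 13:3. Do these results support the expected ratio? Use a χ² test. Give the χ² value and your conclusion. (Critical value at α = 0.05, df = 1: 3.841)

Under the 13:3 hypothesis (Σ ratio = 16, N = 533):
  malvidin-free: 533 × 13/16 = 433.0625
  malvidin-pigmented: 533 × 3/16 = 99.9375
χ² = Σ (O − E)² / E
  malvidin-free: (410 − 433.0625)² / 433.0625 = 1.2282
  malvidin-pigmented: (123 − 99.9375)² / 99.9375 = 5.3221
χ² = 1.2282 + 5.3221 = 6.5503 ≈ 6.550
Degrees of freedom = 2 − 1 = 1; critical value at α = 0.05 is 3.841.
Since 6.550 > 3.841, we reject the null hypothesis — the data do not fit the 13:3 ratio.

6.550; not consistent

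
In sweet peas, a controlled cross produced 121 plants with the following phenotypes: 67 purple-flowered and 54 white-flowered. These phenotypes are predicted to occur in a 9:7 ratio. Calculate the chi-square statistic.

Total ratio parts = 16. Expected numbers out of 121:
  purple-flowered: 121 × 9/16 = 68.0625
  white-flowered: 121 × 7/16 = 52.9375
χ² = Σ (O − E)² / E
  purple-flowered: (67 − 68.0625)² / 68.0625 = 0.0166
  white-flowered: (54 − 52.9375)² / 52.9375 = 0.0213
χ² = 0.0166 + 0.0213 = 0.0379 ≈ 0.038

0.038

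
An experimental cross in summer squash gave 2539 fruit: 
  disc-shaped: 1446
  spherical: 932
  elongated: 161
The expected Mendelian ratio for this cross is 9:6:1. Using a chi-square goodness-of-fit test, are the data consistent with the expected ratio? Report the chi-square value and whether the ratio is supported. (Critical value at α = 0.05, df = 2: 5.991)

0.681; consistent

Expected counts for N = 2539 under a 9:6:1 ratio (total parts = 16):
  disc-shaped: 2539 × 9/16 = 1428.1875
  spherical: 2539 × 6/16 = 952.125
  elongated: 2539 × 1/16 = 158.6875
χ² = Σ (O − E)² / E
  disc-shaped: (1446 − 1428.1875)² / 1428.1875 = 0.2222
  spherical: (932 − 952.125)² / 952.125 = 0.4254
  elongated: (161 − 158.6875)² / 158.6875 = 0.0337
χ² = 0.2222 + 0.4254 + 0.0337 = 0.6813 ≈ 0.681
Degrees of freedom = 3 − 1 = 2; critical value at α = 0.05 is 5.991.
Since 0.681 < 5.991, we fail to reject the null hypothesis — the data are consistent with the 9:6:1 ratio.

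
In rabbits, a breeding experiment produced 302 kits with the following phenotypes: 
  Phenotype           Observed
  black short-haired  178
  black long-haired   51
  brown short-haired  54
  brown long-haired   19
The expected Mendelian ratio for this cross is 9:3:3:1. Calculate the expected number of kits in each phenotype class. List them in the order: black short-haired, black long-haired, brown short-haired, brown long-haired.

The 9:3:3:1 ratio has 16 parts, so with N = 302 the expected counts are:
  black short-haired: 302 × 9/16 = 169.875
  black long-haired: 302 × 3/16 = 56.625
  brown short-haired: 302 × 3/16 = 56.625
  brown long-haired: 302 × 1/16 = 18.875

169.875, 56.625, 56.625, 18.875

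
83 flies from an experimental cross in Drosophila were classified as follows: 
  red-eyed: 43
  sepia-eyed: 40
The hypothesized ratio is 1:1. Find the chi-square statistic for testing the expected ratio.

0.108

The 1:1 ratio has 2 parts, so with N = 83 the expected counts are:
  red-eyed: 83 × 1/2 = 41.5
  sepia-eyed: 83 × 1/2 = 41.5
χ² = Σ (O − E)² / E
  red-eyed: (43 − 41.5)² / 41.5 = 0.0542
  sepia-eyed: (40 − 41.5)² / 41.5 = 0.0542
χ² = 0.0542 + 0.0542 = 0.1084 ≈ 0.108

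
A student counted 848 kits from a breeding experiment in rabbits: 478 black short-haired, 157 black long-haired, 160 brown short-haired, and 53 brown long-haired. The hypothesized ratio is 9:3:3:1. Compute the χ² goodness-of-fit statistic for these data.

Total ratio parts = 16. Expected numbers out of 848:
  black short-haired: 848 × 9/16 = 477
  black long-haired: 848 × 3/16 = 159
  brown short-haired: 848 × 3/16 = 159
  brown long-haired: 848 × 1/16 = 53
χ² = Σ (O − E)² / E
  black short-haired: (478 − 477)² / 477 = 0.0021
  black long-haired: (157 − 159)² / 159 = 0.0252
  brown short-haired: (160 − 159)² / 159 = 0.0063
  brown long-haired: (53 − 53)² / 53 = 0.0000
χ² = 0.0021 + 0.0252 + 0.0063 + 0.0000 = 0.0336 ≈ 0.034

0.034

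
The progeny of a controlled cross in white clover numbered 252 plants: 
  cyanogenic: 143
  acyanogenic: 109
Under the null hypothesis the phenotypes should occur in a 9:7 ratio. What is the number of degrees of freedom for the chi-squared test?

A goodness-of-fit test with 2 phenotype classes has df = 2 − 1 = 1.

1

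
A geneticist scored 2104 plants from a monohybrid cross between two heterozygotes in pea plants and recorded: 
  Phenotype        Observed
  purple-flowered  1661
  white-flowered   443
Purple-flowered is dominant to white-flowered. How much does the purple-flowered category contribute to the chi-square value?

4.366

For a monohybrid cross between heterozygotes with complete dominance, the expected phenotypic ratio is 3:1.
Total ratio parts = 4. Expected numbers out of 2104:
  purple-flowered: 2104 × 3/4 = 1578
  white-flowered: 2104 × 1/4 = 526
Contribution of purple-flowered: (1661 − 1578)² / 1578 = 4.3657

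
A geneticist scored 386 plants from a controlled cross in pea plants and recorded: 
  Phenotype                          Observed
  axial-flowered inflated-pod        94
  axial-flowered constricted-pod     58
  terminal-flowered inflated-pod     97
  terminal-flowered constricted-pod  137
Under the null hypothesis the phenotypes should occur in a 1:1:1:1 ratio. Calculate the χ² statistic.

32.425

Expected counts for N = 386 under a 1:1:1:1 ratio (total parts = 4):
  axial-flowered inflated-pod: 386 × 1/4 = 96.5
  axial-flowered constricted-pod: 386 × 1/4 = 96.5
  terminal-flowered inflated-pod: 386 × 1/4 = 96.5
  terminal-flowered constricted-pod: 386 × 1/4 = 96.5
χ² = Σ (O − E)² / E
  axial-flowered inflated-pod: (94 − 96.5)² / 96.5 = 0.0648
  axial-flowered constricted-pod: (58 − 96.5)² / 96.5 = 15.3601
  terminal-flowered inflated-pod: (97 − 96.5)² / 96.5 = 0.0026
  terminal-flowered constricted-pod: (137 − 96.5)² / 96.5 = 16.9974
χ² = 0.0648 + 15.3601 + 0.0026 + 16.9974 = 32.4249 ≈ 32.425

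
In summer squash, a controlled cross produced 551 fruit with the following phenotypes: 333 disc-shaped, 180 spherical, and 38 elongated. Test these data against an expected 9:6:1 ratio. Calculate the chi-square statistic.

5.515

Total ratio parts = 16. Expected numbers out of 551:
  disc-shaped: 551 × 9/16 = 309.9375
  spherical: 551 × 6/16 = 206.625
  elongated: 551 × 1/16 = 34.4375
χ² = Σ (O − E)² / E
  disc-shaped: (333 − 309.9375)² / 309.9375 = 1.7161
  spherical: (180 − 206.625)² / 206.625 = 3.4308
  elongated: (38 − 34.4375)² / 34.4375 = 0.3685
χ² = 1.7161 + 3.4308 + 0.3685 = 5.5154 ≈ 5.515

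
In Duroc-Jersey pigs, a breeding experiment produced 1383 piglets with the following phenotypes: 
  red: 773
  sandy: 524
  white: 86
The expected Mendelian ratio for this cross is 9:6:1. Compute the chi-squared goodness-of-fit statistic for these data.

0.089

Under the 9:6:1 hypothesis (Σ ratio = 16, N = 1383):
  red: 1383 × 9/16 = 777.9375
  sandy: 1383 × 6/16 = 518.625
  white: 1383 × 1/16 = 86.4375
χ² = Σ (O − E)² / E
  red: (773 − 777.9375)² / 777.9375 = 0.0313
  sandy: (524 − 518.625)² / 518.625 = 0.0557
  white: (86 − 86.4375)² / 86.4375 = 0.0022
χ² = 0.0313 + 0.0557 + 0.0022 = 0.0892 ≈ 0.089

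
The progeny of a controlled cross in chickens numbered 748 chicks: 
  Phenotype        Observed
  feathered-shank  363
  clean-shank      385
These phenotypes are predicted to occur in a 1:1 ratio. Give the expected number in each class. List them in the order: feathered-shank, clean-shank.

Under the 1:1 hypothesis (Σ ratio = 2, N = 748):
  feathered-shank: 748 × 1/2 = 374
  clean-shank: 748 × 1/2 = 374

374, 374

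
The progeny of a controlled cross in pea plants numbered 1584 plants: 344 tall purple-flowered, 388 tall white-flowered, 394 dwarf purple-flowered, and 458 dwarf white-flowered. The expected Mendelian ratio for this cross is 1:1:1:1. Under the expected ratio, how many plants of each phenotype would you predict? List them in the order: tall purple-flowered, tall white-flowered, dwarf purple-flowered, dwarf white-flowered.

Expected counts for N = 1584 under a 1:1:1:1 ratio (total parts = 4):
  tall purple-flowered: 1584 × 1/4 = 396
  tall white-flowered: 1584 × 1/4 = 396
  dwarf purple-flowered: 1584 × 1/4 = 396
  dwarf white-flowered: 1584 × 1/4 = 396

396, 396, 396, 396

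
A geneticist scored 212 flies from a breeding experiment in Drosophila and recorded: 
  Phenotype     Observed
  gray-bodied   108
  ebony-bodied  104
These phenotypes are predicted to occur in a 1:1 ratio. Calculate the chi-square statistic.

Expected counts for N = 212 under a 1:1 ratio (total parts = 2):
  gray-bodied: 212 × 1/2 = 106
  ebony-bodied: 212 × 1/2 = 106
χ² = Σ (O − E)² / E
  gray-bodied: (108 − 106)² / 106 = 0.0377
  ebony-bodied: (104 − 106)² / 106 = 0.0377
χ² = 0.0377 + 0.0377 = 0.0754 ≈ 0.075

0.075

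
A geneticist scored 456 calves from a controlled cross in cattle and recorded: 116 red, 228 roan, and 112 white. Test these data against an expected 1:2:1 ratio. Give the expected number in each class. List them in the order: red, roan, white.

114, 228, 114

The 1:2:1 ratio has 4 parts, so with N = 456 the expected counts are:
  red: 456 × 1/4 = 114
  roan: 456 × 2/4 = 228
  white: 456 × 1/4 = 114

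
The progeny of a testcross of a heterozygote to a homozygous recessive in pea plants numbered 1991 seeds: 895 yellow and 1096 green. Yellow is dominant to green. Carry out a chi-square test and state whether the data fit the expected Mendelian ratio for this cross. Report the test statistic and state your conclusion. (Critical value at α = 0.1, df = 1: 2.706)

A testcross of a heterozygote (Aa × aa) gives a 1:1 phenotypic ratio.
Under the 1:1 hypothesis (Σ ratio = 2, N = 1991):
  yellow: 1991 × 1/2 = 995.5
  green: 1991 × 1/2 = 995.5
χ² = Σ (O − E)² / E
  yellow: (895 − 995.5)² / 995.5 = 10.1459
  green: (1096 − 995.5)² / 995.5 = 10.1459
χ² = 10.1459 + 10.1459 = 20.2918 ≈ 20.292
Degrees of freedom = 2 − 1 = 1; critical value at α = 0.1 is 2.706.
Since 20.292 > 2.706, we reject the null hypothesis — the data do not fit the 1:1 ratio.

20.292; not consistent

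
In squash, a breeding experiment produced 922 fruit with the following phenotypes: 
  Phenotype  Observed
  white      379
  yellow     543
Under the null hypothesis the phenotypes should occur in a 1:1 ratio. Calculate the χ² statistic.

Under the 1:1 hypothesis (Σ ratio = 2, N = 922):
  white: 922 × 1/2 = 461
  yellow: 922 × 1/2 = 461
χ² = Σ (O − E)² / E
  white: (379 − 461)² / 461 = 14.5857
  yellow: (543 − 461)² / 461 = 14.5857
χ² = 14.5857 + 14.5857 = 29.1714 ≈ 29.171

29.171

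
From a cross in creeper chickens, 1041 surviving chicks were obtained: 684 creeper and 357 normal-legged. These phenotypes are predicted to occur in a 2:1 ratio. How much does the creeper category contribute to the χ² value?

0.144

Total ratio parts = 3. Expected numbers out of 1041:
  creeper: 1041 × 2/3 = 694
  normal-legged: 1041 × 1/3 = 347
Contribution of creeper: (684 − 694)² / 694 = 0.1441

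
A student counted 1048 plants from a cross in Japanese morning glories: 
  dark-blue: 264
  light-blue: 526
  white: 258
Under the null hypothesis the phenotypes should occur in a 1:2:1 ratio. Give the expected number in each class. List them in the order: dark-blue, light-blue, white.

262, 524, 262

The 1:2:1 ratio has 4 parts, so with N = 1048 the expected counts are:
  dark-blue: 1048 × 1/4 = 262
  light-blue: 1048 × 2/4 = 524
  white: 1048 × 1/4 = 262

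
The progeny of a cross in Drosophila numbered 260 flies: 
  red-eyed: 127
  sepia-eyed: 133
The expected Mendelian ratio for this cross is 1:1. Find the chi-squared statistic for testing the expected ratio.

Total ratio parts = 2. Expected numbers out of 260:
  red-eyed: 260 × 1/2 = 130
  sepia-eyed: 260 × 1/2 = 130
χ² = Σ (O − E)² / E
  red-eyed: (127 − 130)² / 130 = 0.0692
  sepia-eyed: (133 − 130)² / 130 = 0.0692
χ² = 0.0692 + 0.0692 = 0.1384 ≈ 0.138

0.138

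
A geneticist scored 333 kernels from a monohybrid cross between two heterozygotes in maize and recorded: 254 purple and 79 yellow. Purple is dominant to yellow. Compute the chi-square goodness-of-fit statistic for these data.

For a monohybrid cross between heterozygotes with complete dominance, the expected phenotypic ratio is 3:1.
Expected counts for N = 333 under a 3:1 ratio (total parts = 4):
  purple: 333 × 3/4 = 249.75
  yellow: 333 × 1/4 = 83.25
χ² = Σ (O − E)² / E
  purple: (254 − 249.75)² / 249.75 = 0.0723
  yellow: (79 − 83.25)² / 83.25 = 0.2170
χ² = 0.0723 + 0.2170 = 0.2893 ≈ 0.289

0.289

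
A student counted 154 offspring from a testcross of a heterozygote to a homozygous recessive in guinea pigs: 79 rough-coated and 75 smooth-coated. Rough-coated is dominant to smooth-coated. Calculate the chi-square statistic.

A testcross of a heterozygote (Aa × aa) gives a 1:1 phenotypic ratio.
Expected counts for N = 154 under a 1:1 ratio (total parts = 2):
  rough-coated: 154 × 1/2 = 77
  smooth-coated: 154 × 1/2 = 77
χ² = Σ (O − E)² / E
  rough-coated: (79 − 77)² / 77 = 0.0519
  smooth-coated: (75 − 77)² / 77 = 0.0519
χ² = 0.0519 + 0.0519 = 0.1038 ≈ 0.104

0.104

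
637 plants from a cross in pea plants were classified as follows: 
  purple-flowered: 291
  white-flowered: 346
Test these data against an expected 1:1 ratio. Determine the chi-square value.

Under the 1:1 hypothesis (Σ ratio = 2, N = 637):
  purple-flowered: 637 × 1/2 = 318.5
  white-flowered: 637 × 1/2 = 318.5
χ² = Σ (O − E)² / E
  purple-flowered: (291 − 318.5)² / 318.5 = 2.3744
  white-flowered: (346 − 318.5)² / 318.5 = 2.3744
χ² = 2.3744 + 2.3744 = 4.7488 ≈ 4.749

4.749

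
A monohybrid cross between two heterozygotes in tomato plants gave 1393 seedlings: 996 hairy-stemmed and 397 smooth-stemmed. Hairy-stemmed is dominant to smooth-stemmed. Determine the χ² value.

For a monohybrid cross between heterozygotes with complete dominance, the expected phenotypic ratio is 3:1.
Expected counts for N = 1393 under a 3:1 ratio (total parts = 4):
  hairy-stemmed: 1393 × 3/4 = 1044.75
  smooth-stemmed: 1393 × 1/4 = 348.25
χ² = Σ (O − E)² / E
  hairy-stemmed: (996 − 1044.75)² / 1044.75 = 2.2748
  smooth-stemmed: (397 − 348.25)² / 348.25 = 6.8243
χ² = 2.2748 + 6.8243 = 9.0991 ≈ 9.099

9.099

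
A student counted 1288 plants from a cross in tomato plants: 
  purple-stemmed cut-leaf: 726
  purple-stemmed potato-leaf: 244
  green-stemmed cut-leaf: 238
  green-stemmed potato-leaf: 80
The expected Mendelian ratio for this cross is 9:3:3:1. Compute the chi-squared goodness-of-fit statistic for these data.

0.083

Under the 9:3:3:1 hypothesis (Σ ratio = 16, N = 1288):
  purple-stemmed cut-leaf: 1288 × 9/16 = 724.5
  purple-stemmed potato-leaf: 1288 × 3/16 = 241.5
  green-stemmed cut-leaf: 1288 × 3/16 = 241.5
  green-stemmed potato-leaf: 1288 × 1/16 = 80.5
χ² = Σ (O − E)² / E
  purple-stemmed cut-leaf: (726 − 724.5)² / 724.5 = 0.0031
  purple-stemmed potato-leaf: (244 − 241.5)² / 241.5 = 0.0259
  green-stemmed cut-leaf: (238 − 241.5)² / 241.5 = 0.0507
  green-stemmed potato-leaf: (80 − 80.5)² / 80.5 = 0.0031
χ² = 0.0031 + 0.0259 + 0.0507 + 0.0031 = 0.0828 ≈ 0.083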